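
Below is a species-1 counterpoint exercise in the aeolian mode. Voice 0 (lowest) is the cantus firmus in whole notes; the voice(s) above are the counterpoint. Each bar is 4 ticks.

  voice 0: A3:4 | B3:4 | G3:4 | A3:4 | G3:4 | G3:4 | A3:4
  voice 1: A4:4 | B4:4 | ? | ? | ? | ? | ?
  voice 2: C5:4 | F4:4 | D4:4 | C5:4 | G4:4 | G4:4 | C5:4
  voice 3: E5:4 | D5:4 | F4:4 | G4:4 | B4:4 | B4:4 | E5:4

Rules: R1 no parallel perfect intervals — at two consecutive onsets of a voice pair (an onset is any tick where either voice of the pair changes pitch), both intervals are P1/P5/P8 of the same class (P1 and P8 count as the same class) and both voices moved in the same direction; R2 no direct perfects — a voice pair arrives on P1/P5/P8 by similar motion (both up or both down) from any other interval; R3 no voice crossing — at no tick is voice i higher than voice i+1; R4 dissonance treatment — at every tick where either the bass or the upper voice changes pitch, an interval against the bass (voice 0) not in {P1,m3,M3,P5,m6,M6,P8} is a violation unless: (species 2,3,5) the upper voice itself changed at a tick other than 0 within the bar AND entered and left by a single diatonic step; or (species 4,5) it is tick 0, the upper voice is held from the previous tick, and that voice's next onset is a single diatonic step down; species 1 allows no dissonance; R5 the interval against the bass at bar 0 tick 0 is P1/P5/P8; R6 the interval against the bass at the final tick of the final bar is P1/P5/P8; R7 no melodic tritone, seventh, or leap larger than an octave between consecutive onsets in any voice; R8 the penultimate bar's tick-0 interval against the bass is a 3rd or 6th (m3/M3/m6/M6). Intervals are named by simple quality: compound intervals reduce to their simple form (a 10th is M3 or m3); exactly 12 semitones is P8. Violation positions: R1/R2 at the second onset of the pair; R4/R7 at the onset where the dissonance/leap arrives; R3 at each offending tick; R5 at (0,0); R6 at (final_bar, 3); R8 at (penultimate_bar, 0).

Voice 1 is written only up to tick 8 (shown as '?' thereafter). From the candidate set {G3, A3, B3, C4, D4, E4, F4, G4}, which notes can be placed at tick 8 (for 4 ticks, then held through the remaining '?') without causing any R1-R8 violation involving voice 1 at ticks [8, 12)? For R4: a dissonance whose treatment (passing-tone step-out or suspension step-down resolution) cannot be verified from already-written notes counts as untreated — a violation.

{B3}

G3: violates R1,R2,R7
A3: violates R4,R7
B3: legal
C4: violates R4,R7
D4: violates R2
E4: violates R3
F4: violates R2,R3,R4,R7
G4: violates R1,R3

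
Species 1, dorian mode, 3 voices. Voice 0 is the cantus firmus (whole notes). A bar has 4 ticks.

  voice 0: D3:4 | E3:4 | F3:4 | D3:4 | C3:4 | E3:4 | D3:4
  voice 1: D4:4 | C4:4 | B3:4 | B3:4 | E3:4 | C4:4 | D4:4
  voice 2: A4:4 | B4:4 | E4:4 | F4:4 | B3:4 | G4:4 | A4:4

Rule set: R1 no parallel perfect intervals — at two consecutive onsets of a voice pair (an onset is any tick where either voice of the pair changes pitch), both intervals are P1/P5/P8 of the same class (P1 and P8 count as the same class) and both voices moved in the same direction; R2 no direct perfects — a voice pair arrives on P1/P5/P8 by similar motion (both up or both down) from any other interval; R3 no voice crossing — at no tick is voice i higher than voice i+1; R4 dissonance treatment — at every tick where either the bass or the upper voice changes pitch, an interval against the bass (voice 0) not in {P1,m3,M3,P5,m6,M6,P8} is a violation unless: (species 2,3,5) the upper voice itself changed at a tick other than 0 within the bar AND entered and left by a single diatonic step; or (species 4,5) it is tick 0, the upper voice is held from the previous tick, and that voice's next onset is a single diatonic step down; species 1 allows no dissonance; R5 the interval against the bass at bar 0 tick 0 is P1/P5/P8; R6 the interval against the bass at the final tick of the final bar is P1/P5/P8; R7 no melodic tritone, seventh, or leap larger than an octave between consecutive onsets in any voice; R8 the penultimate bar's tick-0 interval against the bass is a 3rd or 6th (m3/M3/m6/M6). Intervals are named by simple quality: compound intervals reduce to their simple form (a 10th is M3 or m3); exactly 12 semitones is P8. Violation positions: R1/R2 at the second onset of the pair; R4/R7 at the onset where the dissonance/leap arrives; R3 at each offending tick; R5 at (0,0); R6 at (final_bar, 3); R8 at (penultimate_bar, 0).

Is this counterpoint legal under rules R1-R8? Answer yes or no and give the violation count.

bar 0: v0=D3 v1=D4 v2=A4 (P5)
bar 1: v0=E3 v1=C4 v2=B4 (P5)
bar 2: v0=F3 v1=B3 v2=E4 (M7)
bar 3: v0=D3 v1=B3 v2=F4 (m3)
bar 4: v0=C3 v1=E3 v2=B3 (M7)
bar 5: v0=E3 v1=C4 v2=G4 (m3)
bar 6: v0=D3 v1=D4 v2=A4 (P5)
  R1 @ bar1.0: D3/A4 P5 -> E3/B4 P5 similar
  R4 @ bar2.0: F3/B3 TT untreated
  R4 @ bar2.0: F3/E4 M7 untreated
  R2 @ bar4.0: B3/F4 TT -> E3/B3 P5 similar
  R4 @ bar4.0: C3/B3 M7 untreated
  R7 @ bar4.0: F4->B3 leap 6st
  R1 @ bar5.0: E3/B3 P5 -> C4/G4 P5 similar
  R1 @ bar6.0: C4/G4 P5 -> D4/A4 P5 similar

No (8 violations)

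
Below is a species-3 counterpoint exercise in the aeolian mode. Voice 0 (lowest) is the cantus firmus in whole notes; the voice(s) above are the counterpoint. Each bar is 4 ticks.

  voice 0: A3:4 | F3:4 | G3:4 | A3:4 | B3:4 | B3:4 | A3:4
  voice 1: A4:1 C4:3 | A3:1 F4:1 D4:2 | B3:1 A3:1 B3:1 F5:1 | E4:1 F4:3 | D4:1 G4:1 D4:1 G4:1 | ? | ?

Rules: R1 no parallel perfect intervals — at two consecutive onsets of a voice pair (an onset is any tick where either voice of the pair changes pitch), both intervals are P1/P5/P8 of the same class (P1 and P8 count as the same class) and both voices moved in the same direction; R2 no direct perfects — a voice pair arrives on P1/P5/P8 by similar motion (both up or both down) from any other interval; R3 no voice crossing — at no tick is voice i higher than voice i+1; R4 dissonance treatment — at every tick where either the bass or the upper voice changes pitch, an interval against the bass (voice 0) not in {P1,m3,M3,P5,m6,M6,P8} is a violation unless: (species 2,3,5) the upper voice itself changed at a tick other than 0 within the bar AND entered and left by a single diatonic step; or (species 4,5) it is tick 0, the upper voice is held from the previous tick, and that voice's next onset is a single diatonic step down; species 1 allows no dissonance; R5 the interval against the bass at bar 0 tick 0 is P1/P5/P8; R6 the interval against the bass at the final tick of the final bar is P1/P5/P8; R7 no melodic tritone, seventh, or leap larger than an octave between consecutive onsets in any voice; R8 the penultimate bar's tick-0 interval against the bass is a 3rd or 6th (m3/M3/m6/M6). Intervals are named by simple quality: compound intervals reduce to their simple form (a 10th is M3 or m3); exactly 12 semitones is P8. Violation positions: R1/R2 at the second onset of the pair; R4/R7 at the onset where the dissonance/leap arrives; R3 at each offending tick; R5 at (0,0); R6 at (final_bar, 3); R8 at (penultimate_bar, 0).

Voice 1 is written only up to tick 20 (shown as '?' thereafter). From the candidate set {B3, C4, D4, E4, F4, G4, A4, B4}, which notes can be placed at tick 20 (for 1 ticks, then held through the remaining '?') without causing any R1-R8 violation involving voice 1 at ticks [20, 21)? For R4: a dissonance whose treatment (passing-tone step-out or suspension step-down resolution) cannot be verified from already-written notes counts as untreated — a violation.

B3: violates R8
C4: violates R4,R8
D4: legal
E4: violates R4,R8
F4: violates R4,R8
G4: legal
A4: violates R4,R8
B4: violates R8

{D4, G4}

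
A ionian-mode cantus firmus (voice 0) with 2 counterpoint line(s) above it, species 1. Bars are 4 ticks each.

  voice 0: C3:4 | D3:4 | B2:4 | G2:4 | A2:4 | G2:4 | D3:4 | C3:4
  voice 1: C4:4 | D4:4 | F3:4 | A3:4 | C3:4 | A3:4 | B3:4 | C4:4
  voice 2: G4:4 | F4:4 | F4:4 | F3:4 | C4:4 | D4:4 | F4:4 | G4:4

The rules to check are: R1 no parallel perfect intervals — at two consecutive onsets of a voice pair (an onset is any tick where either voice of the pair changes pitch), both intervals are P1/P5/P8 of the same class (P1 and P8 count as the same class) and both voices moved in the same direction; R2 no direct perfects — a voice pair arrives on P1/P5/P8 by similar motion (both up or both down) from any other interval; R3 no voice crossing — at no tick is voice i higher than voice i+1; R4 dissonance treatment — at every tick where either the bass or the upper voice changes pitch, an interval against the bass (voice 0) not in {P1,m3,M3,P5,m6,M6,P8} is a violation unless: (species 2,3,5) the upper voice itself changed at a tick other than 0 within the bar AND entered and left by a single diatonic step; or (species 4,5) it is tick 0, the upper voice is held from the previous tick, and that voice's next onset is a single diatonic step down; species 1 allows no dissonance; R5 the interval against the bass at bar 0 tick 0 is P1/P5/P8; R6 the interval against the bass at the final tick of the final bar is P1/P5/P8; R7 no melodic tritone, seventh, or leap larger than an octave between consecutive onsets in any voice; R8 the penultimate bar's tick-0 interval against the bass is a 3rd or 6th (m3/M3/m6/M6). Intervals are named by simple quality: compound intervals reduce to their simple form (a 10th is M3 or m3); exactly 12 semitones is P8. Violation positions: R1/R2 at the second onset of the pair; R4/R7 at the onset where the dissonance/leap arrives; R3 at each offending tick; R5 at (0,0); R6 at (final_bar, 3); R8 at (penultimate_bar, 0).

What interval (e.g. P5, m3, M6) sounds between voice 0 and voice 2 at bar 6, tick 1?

voice 0=D3 voice 2=F4 -> m3

m3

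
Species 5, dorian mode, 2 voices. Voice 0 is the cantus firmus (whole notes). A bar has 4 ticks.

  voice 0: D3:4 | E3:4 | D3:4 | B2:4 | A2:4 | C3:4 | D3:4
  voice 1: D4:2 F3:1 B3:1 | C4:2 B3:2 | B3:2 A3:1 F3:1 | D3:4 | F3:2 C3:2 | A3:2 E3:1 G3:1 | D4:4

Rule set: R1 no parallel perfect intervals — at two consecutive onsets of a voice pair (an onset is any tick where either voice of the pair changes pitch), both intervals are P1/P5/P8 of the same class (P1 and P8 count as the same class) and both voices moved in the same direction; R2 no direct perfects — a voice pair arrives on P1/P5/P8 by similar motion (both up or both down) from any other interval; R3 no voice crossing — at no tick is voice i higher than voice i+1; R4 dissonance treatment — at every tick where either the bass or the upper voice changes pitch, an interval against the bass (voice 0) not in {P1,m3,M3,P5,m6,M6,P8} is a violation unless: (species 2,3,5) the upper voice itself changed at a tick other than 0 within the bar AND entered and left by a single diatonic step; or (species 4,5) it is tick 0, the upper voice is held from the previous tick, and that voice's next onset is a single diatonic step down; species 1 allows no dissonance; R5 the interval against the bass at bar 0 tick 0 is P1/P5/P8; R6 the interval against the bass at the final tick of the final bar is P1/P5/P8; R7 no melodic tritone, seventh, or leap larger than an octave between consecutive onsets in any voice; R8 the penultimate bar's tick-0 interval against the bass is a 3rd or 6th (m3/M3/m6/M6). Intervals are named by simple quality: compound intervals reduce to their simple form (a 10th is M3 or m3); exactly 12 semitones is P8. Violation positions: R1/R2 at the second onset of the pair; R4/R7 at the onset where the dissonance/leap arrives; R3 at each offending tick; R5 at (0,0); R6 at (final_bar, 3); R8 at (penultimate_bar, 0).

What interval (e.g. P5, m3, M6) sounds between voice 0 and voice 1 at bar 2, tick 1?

M6

voice 0=D3 voice 1=B3 -> M6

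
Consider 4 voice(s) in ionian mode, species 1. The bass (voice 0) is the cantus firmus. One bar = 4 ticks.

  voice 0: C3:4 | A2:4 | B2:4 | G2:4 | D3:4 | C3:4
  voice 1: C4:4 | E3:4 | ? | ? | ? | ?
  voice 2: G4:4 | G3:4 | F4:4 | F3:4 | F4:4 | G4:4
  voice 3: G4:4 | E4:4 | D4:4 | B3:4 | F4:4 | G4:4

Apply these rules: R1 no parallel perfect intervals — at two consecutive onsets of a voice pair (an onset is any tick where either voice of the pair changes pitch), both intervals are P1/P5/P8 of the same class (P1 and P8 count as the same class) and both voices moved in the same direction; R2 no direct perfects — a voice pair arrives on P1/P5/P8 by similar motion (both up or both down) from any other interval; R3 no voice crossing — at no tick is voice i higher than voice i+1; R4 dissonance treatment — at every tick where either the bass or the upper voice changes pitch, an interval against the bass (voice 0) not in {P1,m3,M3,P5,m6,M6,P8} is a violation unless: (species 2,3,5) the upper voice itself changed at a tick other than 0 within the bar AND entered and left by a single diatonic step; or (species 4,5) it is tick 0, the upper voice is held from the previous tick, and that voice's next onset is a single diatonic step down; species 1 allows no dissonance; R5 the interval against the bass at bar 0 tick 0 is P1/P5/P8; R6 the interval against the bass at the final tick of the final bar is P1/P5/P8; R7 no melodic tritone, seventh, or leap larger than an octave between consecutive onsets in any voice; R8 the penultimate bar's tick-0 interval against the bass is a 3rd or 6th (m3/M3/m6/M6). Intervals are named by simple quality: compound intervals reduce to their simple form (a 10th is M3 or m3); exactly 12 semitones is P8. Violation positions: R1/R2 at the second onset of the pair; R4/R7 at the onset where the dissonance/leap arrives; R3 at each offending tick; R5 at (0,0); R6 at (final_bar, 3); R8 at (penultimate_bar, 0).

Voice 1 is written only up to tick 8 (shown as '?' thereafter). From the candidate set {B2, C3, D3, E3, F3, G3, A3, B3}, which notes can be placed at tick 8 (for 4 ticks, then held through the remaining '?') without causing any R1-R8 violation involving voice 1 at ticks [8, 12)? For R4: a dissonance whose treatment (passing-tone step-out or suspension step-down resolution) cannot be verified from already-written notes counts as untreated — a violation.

B2: legal
C3: violates R4
D3: violates R1
E3: violates R4
F3: violates R2,R4
G3: legal
A3: violates R4
B3: violates R2

{B2, G3}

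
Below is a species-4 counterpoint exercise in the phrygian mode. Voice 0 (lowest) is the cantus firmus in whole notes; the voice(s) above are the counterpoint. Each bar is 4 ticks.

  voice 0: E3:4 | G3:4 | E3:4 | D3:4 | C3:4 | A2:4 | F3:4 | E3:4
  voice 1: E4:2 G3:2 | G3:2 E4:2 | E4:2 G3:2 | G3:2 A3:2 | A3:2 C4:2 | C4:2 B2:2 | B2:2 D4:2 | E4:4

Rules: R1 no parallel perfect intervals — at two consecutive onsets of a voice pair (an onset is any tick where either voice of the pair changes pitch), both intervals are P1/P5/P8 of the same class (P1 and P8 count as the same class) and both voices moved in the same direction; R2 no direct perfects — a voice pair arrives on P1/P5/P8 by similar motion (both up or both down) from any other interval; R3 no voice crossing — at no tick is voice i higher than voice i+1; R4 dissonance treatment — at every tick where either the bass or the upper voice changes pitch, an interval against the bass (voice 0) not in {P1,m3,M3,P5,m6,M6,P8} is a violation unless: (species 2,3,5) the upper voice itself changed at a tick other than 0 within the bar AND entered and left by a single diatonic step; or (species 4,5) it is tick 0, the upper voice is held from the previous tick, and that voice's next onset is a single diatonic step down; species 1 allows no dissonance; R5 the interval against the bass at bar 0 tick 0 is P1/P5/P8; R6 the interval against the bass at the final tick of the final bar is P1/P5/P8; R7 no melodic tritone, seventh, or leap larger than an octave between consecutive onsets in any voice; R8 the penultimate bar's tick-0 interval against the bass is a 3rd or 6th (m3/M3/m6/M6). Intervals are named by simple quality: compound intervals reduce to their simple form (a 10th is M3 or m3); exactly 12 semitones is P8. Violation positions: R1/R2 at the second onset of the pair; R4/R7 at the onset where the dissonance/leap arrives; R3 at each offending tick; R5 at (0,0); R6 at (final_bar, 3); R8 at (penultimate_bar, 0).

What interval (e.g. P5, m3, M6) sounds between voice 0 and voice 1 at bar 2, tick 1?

voice 0=E3 voice 1=E4 -> P8

P8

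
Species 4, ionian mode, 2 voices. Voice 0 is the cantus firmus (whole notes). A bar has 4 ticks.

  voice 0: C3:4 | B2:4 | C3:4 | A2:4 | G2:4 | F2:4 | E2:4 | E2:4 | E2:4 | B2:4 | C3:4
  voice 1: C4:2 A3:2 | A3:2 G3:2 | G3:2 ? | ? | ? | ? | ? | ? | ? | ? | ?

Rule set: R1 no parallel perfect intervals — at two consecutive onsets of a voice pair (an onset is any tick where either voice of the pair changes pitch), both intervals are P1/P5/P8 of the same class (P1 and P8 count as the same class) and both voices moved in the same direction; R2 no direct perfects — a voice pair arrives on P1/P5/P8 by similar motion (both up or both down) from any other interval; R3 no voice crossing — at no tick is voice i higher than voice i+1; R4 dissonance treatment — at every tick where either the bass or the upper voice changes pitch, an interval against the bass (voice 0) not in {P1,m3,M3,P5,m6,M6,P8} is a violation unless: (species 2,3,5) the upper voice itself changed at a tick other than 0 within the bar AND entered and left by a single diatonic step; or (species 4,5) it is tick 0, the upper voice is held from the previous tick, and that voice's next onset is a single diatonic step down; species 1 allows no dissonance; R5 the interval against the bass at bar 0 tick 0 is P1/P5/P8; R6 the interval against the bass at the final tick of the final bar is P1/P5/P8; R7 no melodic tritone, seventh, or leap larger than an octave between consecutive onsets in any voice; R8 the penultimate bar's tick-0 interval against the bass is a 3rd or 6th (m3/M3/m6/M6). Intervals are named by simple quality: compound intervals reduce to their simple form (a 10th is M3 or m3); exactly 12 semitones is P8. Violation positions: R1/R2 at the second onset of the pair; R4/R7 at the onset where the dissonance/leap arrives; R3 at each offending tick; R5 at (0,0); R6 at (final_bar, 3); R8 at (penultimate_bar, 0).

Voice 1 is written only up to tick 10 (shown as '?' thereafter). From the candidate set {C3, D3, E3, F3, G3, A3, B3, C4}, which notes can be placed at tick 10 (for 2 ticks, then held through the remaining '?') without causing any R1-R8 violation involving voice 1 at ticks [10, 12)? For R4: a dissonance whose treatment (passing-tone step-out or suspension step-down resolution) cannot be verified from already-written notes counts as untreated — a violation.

{A3, C3, C4, E3, G3}

C3: legal
D3: violates R4
E3: legal
F3: violates R4
G3: legal
A3: legal
B3: violates R4
C4: legal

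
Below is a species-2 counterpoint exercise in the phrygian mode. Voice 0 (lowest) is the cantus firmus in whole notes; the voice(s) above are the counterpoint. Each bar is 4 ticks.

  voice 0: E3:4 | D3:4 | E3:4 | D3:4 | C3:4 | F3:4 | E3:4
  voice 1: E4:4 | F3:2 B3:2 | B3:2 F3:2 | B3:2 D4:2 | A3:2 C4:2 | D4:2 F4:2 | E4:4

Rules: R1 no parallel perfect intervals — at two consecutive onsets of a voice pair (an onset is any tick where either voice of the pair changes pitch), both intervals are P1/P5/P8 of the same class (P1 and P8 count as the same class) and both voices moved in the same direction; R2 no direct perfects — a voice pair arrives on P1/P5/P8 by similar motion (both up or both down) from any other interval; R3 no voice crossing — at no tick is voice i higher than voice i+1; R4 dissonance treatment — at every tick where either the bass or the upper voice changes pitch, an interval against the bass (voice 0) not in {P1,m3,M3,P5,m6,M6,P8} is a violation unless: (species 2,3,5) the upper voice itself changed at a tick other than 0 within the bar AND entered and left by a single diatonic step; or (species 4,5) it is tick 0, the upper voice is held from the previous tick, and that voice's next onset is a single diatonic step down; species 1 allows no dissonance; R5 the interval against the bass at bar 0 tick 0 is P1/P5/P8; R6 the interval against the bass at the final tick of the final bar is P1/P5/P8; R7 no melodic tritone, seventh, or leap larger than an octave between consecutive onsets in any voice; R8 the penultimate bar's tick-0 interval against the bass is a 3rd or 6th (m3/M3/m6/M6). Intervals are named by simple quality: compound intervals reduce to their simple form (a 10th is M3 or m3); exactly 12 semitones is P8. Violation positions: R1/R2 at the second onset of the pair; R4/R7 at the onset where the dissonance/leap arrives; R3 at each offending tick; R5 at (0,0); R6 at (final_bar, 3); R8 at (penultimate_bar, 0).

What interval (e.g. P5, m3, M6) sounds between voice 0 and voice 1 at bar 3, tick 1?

M6

voice 0=D3 voice 1=B3 -> M6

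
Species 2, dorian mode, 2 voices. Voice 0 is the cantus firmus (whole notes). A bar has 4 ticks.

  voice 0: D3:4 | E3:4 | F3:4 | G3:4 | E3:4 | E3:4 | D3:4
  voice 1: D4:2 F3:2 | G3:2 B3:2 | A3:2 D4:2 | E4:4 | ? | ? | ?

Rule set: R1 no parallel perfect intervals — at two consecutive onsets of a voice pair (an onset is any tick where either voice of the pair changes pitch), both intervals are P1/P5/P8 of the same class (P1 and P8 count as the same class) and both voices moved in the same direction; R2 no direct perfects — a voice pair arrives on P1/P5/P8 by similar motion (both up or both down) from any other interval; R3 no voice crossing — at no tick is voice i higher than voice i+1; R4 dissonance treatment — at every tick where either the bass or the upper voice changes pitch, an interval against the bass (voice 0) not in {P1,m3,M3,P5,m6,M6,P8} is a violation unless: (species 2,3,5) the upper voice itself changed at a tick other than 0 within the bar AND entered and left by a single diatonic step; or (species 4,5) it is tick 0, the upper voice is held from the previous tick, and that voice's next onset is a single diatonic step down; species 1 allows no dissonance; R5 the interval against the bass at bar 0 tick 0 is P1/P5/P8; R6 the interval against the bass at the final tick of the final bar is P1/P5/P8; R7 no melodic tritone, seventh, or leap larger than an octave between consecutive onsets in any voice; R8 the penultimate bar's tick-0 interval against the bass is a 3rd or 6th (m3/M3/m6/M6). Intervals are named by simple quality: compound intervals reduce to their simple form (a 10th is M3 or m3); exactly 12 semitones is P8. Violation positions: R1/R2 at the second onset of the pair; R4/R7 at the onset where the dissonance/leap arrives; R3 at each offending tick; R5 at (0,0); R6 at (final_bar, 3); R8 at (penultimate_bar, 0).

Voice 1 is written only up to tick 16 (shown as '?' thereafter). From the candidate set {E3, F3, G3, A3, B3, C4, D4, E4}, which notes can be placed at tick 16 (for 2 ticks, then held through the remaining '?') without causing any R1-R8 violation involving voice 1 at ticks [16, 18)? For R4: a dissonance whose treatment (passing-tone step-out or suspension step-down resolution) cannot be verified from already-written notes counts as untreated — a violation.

E3: violates R2
F3: violates R4,R7
G3: legal
A3: violates R4
B3: violates R2
C4: legal
D4: violates R4
E4: legal

{C4, E4, G3}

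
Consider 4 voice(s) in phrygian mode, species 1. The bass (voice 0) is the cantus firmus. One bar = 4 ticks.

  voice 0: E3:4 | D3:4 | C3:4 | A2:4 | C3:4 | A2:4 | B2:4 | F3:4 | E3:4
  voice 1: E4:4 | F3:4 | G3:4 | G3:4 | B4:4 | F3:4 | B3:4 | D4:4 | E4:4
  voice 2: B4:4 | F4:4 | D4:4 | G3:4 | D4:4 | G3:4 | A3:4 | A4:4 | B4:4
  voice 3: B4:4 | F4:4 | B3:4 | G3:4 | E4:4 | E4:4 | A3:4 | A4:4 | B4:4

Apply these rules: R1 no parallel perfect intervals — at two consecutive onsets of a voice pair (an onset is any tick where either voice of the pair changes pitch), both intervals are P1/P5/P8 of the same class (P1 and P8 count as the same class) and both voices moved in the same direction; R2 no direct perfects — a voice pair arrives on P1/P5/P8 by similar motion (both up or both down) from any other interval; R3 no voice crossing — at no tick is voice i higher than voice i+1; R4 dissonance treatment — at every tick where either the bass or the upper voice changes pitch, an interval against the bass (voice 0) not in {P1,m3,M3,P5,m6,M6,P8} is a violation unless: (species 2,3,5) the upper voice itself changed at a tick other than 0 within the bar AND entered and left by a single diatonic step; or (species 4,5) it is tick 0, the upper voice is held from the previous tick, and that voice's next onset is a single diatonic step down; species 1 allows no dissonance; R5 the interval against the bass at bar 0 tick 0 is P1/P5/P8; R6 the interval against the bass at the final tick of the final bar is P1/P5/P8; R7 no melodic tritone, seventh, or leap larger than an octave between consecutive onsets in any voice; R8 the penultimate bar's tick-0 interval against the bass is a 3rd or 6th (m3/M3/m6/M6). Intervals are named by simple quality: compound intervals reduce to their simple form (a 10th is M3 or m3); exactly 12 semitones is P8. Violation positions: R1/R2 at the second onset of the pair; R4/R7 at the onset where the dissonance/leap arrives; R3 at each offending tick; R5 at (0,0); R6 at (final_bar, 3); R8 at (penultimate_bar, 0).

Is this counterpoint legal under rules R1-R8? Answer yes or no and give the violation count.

bar 0: v0=E3 v1=E4 v2=B4 v3=B4 (P5)
bar 1: v0=D3 v1=F3 v2=F4 v3=F4 (m3)
bar 2: v0=C3 v1=G3 v2=D4 v3=B3 (M7)
bar 3: v0=A2 v1=G3 v2=G3 v3=G3 (m7)
bar 4: v0=C3 v1=B4 v2=D4 v3=E4 (M3)
bar 5: v0=A2 v1=F3 v2=G3 v3=E4 (P5)
bar 6: v0=B2 v1=B3 v2=A3 v3=A3 (m7)
bar 7: v0=F3 v1=D4 v2=A4 v3=A4 (M3)
bar 8: v0=E3 v1=E4 v2=B4 v3=B4 (P5)
  R1 @ bar1.0: B4/B4 P1 -> F4/F4 P1 similar
  R2 @ bar1.0: E4/B4 P5 -> F3/F4 P8 similar
  R2 @ bar1.0: E4/B4 P5 -> F3/F4 P8 similar
  R7 @ bar1.0: E4->F3 leap 11st
  R7 @ bar1.0: B4->F4 leap 6st
  R7 @ bar1.0: B4->F4 leap 6st
  R3 @ bar2.0: D4 above B3
  R4 @ bar2.0: C3/D4 M2 untreated
  R4 @ bar2.0: C3/B3 M7 untreated
  R7 @ bar2.0: F4->B3 leap 6st
  R3 @ bar2.1: D4 above B3
  R3 @ bar2.2: D4 above B3
  R3 @ bar2.3: D4 above B3
  R2 @ bar3.0: D4/B3 m3 -> G3/G3 P1 similar
  R4 @ bar3.0: A2/G3 m7 untreated
  R4 @ bar3.0: A2/G3 m7 untreated
  R4 @ bar3.0: A2/G3 m7 untreated
  R2 @ bar4.0: G3/G3 P1 -> B4/E4 P5 similar
  R3 @ bar4.0: B4 above D4
  R4 @ bar4.0: C3/B4 M7 untreated
  R4 @ bar4.0: C3/D4 M2 untreated
  R7 @ bar4.0: G3->B4 leap 16st
  R3 @ bar4.1: B4 above D4
  R3 @ bar4.2: B4 above D4
  R3 @ bar4.3: B4 above D4
  R4 @ bar5.0: A2/G3 m7 untreated
  R7 @ bar5.0: B4->F3 leap 18st
  R2 @ bar6.0: A2/F3 m6 -> B2/B3 P8 similar
  R3 @ bar6.0: B3 above A3
  R4 @ bar6.0: B2/A3 m7 untreated
  R4 @ bar6.0: B2/A3 m7 untreated
  R7 @ bar6.0: F3->B3 leap 6st
  R3 @ bar6.1: B3 above A3
  R3 @ bar6.2: B3 above A3
  R3 @ bar6.3: B3 above A3
  R1 @ bar7.0: A3/A3 P1 -> A4/A4 P1 similar
  R2 @ bar7.0: B3/A3 M2 -> D4/A4 P5 similar
  R2 @ bar7.0: B3/A3 M2 -> D4/A4 P5 similar
  R7 @ bar7.0: B2->F3 leap 6st
  R1 @ bar8.0: D4/A4 P5 -> E4/B4 P5 similar
  R1 @ bar8.0: D4/A4 P5 -> E4/B4 P5 similar
  R1 @ bar8.0: A4/A4 P1 -> B4/B4 P1 similar

No (42 violations)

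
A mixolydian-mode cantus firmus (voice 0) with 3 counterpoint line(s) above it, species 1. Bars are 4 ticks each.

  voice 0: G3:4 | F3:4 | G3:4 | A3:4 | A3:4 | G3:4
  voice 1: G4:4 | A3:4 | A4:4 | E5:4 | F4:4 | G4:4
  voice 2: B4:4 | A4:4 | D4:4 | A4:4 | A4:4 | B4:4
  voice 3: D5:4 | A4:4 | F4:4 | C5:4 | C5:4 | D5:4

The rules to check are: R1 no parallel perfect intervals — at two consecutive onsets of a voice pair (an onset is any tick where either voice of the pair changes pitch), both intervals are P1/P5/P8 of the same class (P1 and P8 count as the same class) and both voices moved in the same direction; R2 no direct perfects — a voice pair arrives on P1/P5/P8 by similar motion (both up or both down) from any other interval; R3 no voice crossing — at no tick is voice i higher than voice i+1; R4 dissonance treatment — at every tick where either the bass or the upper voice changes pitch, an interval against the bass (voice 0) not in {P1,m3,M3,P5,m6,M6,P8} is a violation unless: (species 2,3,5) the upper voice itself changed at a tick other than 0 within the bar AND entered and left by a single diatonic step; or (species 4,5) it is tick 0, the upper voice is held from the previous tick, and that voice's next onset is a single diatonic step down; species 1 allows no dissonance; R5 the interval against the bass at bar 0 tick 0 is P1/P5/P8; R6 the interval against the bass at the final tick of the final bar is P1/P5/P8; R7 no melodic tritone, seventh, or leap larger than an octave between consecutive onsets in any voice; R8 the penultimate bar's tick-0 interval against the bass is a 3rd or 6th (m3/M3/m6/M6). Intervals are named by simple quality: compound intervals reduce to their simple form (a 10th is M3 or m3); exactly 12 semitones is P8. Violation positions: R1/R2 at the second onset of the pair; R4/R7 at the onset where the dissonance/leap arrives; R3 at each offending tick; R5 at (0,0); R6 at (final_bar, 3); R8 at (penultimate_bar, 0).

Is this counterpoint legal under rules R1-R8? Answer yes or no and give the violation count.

bar 0: v0=G3 v1=G4 v2=B4 v3=D5 (P5)
bar 1: v0=F3 v1=A3 v2=A4 v3=A4 (M3)
bar 2: v0=G3 v1=A4 v2=D4 v3=F4 (m7)
bar 3: v0=A3 v1=E5 v2=A4 v3=C5 (m3)
bar 4: v0=A3 v1=F4 v2=A4 v3=C5 (m3)
bar 5: v0=G3 v1=G4 v2=B4 v3=D5 (P5)
  R5 @ bar0.0: opens on M3
  R2 @ bar1.0: G4/B4 M3 -> A3/A4 P8 similar
  R2 @ bar1.0: G4/D5 P5 -> A3/A4 P8 similar
  R2 @ bar1.0: B4/D5 m3 -> A4/A4 P1 similar
  R7 @ bar1.0: G4->A3 leap 10st
  R3 @ bar2.0: A4 above D4
  R4 @ bar2.0: G3/A4 M2 untreated
  R4 @ bar2.0: G3/F4 m7 untreated
  R3 @ bar2.1: A4 above D4
  R3 @ bar2.2: A4 above D4
  R3 @ bar2.3: A4 above D4
  R1 @ bar3.0: A4/D4 P5 -> E5/A4 P5 similar
  R2 @ bar3.0: G3/A4 M2 -> A3/E5 P5 similar
  R2 @ bar3.0: G3/D4 P5 -> A3/A4 P8 similar
  R3 @ bar3.0: E5 above A4
  R3 @ bar3.1: E5 above A4
  R3 @ bar3.2: E5 above A4
  R3 @ bar3.3: E5 above A4
  R7 @ bar4.0: E5->F4 leap 11st
  R8 @ bar4.0: penult P8 not 3rd/6th
  R1 @ bar5.0: F4/C5 P5 -> G4/D5 P5 similar
  R6 @ bar5.3: closes on M3

No (22 violations)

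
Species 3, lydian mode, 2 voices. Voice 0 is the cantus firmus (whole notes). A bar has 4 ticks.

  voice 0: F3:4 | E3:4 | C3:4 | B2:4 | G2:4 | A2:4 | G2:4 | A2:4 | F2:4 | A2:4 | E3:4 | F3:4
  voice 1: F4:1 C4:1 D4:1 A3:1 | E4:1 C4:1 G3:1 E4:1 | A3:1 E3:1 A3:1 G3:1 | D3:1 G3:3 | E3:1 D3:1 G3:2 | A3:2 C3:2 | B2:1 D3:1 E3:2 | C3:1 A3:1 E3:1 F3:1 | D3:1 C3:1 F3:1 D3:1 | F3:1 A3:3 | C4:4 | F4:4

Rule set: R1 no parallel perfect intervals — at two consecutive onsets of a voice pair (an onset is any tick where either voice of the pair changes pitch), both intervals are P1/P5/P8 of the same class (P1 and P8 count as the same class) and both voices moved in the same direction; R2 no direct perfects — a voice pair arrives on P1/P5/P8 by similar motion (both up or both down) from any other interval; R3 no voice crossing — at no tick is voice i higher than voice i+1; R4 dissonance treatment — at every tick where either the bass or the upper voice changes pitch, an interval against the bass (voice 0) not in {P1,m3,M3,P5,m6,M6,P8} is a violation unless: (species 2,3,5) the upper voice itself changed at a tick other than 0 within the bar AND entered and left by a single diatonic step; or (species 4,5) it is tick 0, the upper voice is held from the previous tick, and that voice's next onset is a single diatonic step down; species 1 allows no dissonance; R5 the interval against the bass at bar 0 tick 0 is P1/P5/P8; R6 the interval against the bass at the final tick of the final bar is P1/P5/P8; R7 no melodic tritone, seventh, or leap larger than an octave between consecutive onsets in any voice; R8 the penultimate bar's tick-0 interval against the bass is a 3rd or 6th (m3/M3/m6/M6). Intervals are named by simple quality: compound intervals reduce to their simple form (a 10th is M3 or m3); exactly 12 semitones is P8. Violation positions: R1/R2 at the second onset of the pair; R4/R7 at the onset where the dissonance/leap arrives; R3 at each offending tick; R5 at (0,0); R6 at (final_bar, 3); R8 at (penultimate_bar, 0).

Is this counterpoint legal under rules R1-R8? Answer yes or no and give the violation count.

bar 0: v0=F3 v1=F4 (P8)
bar 1: v0=E3 v1=E4 (P8)
bar 2: v0=C3 v1=A3 (M6)
bar 3: v0=B2 v1=D3 (m3)
bar 4: v0=G2 v1=E3 (M6)
bar 5: v0=A2 v1=A3 (P8)
bar 6: v0=G2 v1=B2 (M3)
bar 7: v0=A2 v1=C3 (m3)
bar 8: v0=F2 v1=D3 (M6)
bar 9: v0=A2 v1=F3 (m6)
bar 10: v0=E3 v1=C4 (m6)
bar 11: v0=F3 v1=F4 (P8)
  R1 @ bar5.0: G2/G3 P8 -> A2/A3 P8 similar
  R2 @ bar11.0: E3/C4 m6 -> F3/F4 P8 similar

No (2 violations)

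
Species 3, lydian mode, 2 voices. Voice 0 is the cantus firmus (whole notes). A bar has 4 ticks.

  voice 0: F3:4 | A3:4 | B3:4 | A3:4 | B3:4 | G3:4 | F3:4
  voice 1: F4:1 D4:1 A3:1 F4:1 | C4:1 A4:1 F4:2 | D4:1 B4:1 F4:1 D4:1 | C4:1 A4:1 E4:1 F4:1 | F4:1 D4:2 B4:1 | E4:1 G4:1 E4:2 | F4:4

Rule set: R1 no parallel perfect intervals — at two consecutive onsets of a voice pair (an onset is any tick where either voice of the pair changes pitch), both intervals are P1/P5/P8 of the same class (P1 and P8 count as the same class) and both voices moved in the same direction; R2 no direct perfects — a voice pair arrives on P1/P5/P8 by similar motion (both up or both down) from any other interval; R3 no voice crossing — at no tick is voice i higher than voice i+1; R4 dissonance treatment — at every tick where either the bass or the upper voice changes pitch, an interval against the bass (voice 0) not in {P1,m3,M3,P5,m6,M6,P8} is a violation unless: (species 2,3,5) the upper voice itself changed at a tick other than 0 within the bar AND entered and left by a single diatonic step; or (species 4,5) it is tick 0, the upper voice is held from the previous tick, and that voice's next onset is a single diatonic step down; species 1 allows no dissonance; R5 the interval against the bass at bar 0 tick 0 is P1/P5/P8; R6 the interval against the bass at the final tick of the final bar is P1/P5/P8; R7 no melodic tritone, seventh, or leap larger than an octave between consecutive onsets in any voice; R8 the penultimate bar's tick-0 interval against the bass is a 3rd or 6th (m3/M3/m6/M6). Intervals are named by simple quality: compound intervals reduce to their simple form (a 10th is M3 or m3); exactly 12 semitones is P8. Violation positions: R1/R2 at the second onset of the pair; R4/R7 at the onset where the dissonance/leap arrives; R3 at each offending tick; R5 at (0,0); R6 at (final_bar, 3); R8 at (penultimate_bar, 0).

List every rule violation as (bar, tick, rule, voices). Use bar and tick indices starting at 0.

bar 0: v0=F3 v1=F4 downbeat P8
bar 1: v0=A3 v1=C4 downbeat m3
bar 2: v0=B3 v1=D4 downbeat m3
bar 3: v0=A3 v1=C4 downbeat m3
bar 4: v0=B3 v1=F4 downbeat TT
bar 5: v0=G3 v1=E4 downbeat M6
bar 6: v0=F3 v1=F4 downbeat P8
  -> R4 @ bar 2 tick 2 v(0, 1): B3/F4 TT untreated
  -> R7 @ bar 2 tick 2 v(1,): B4->F4 leap 6st
  -> R4 @ bar 4 tick 0 v(0, 1): B3/F4 TT untreated

(2, 2, R4, (0, 1))
(2, 2, R7, (1,))
(4, 0, R4, (0, 1))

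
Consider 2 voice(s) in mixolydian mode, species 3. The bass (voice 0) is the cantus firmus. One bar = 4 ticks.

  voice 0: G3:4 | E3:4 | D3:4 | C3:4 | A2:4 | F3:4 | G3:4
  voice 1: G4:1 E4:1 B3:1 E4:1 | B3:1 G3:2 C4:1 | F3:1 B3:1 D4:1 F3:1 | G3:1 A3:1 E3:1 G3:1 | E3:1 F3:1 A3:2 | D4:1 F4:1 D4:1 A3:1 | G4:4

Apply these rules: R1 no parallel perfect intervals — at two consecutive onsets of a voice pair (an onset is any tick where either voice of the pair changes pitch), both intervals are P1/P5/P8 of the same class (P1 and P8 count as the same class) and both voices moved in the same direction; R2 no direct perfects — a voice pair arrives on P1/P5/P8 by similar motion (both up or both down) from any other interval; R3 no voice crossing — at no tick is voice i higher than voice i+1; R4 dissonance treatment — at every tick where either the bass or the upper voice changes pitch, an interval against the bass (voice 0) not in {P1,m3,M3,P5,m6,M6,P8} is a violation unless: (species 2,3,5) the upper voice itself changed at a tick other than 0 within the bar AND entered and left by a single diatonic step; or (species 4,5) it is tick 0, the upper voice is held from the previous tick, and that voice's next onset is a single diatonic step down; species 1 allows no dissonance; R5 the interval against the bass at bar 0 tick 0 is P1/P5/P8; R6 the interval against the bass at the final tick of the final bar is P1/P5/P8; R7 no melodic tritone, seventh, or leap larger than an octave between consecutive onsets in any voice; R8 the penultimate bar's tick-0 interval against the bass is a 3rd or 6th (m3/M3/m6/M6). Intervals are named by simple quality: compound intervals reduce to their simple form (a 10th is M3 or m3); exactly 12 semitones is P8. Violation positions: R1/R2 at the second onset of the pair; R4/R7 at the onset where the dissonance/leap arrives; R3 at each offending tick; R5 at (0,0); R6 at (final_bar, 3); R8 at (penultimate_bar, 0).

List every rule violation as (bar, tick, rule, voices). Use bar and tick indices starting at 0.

(1, 0, R2, (0, 1))
(2, 1, R7, (1,))
(4, 0, R1, (0, 1))
(6, 0, R2, (0, 1))
(6, 0, R7, (1,))

bar 0: v0=G3 v1=G4 downbeat P8
bar 1: v0=E3 v1=B3 downbeat P5
bar 2: v0=D3 v1=F3 downbeat m3
bar 3: v0=C3 v1=G3 downbeat P5
bar 4: v0=A2 v1=E3 downbeat P5
bar 5: v0=F3 v1=D4 downbeat M6
bar 6: v0=G3 v1=G4 downbeat P8
  -> R2 @ bar 1 tick 0 v(0, 1): G3/E4 M6 -> E3/B3 P5 similar
  -> R7 @ bar 2 tick 1 v(1,): F3->B3 leap 6st
  -> R1 @ bar 4 tick 0 v(0, 1): C3/G3 P5 -> A2/E3 P5 similar
  -> R2 @ bar 6 tick 0 v(0, 1): F3/A3 M3 -> G3/G4 P8 similar
  -> R7 @ bar 6 tick 0 v(1,): A3->G4 leap 10st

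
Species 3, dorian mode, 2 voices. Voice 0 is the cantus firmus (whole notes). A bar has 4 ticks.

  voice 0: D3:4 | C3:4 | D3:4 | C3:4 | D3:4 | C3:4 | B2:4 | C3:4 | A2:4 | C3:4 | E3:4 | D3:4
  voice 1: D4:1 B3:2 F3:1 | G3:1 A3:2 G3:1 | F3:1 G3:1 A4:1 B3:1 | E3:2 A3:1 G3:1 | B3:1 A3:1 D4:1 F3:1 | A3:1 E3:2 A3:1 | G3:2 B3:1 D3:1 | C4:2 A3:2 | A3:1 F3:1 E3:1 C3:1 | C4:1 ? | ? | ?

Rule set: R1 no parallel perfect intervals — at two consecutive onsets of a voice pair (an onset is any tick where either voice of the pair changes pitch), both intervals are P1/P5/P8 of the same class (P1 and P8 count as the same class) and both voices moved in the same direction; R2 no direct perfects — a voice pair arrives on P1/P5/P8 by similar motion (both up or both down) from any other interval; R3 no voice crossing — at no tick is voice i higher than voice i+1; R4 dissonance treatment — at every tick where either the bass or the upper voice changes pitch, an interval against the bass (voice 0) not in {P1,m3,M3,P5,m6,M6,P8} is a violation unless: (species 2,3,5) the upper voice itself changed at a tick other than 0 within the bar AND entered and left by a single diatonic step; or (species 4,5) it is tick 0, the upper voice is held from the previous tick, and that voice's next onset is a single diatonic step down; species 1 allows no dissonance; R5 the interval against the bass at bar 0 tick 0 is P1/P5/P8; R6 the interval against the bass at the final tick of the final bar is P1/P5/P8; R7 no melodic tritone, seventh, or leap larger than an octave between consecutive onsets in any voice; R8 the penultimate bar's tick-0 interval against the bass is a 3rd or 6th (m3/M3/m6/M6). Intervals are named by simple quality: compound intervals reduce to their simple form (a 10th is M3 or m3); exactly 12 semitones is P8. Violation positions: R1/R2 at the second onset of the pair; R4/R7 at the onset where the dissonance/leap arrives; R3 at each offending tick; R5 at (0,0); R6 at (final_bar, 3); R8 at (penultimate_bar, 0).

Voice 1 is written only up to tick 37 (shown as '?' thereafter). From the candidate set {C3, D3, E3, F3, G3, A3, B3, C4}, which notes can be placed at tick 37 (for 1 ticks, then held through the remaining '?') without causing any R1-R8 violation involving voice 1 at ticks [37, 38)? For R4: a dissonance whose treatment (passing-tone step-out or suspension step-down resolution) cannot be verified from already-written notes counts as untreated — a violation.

{A3, C3, C4, E3, G3}

C3: legal
D3: violates R4,R7
E3: legal
F3: violates R4
G3: legal
A3: legal
B3: violates R4
C4: legal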